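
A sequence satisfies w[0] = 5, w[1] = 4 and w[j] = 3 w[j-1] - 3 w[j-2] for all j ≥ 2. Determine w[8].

81

w[2] = 3(4) - 3(5) = -3
w[3] = 3(-3) - 3(4) = -21
w[4] = 3(-21) - 3(-3) = -54
w[5] = 3(-54) - 3(-21) = -99
w[6] = 3(-99) - 3(-54) = -135
w[7] = 3(-135) - 3(-99) = -108
w[8] = 3(-108) - 3(-135) = 81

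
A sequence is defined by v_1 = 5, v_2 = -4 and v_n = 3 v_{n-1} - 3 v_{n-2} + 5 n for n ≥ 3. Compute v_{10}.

v_3 = 3*(-4) - 3*5 + 15 = -12
v_4 = 3*(-12) - 3*(-4) + 20 = -4
v_5 = 3*(-4) - 3*(-12) + 25 = 49
v_6 = 3*49 - 3*(-4) + 30 = 189
v_7 = 3*189 - 3*49 + 35 = 455
v_8 = 3*455 - 3*189 + 40 = 838
v_9 = 3*838 - 3*455 + 45 = 1194
v_{10} = 3*1194 - 3*838 + 50 = 1118

1118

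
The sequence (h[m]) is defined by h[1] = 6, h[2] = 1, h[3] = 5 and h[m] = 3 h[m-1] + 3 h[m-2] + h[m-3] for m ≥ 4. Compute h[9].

19406

h[4] = 3·5 + 3·1 + 6 = 24
h[5] = 3·24 + 3·5 + 1 = 88
h[6] = 3·88 + 3·24 + 5 = 341
h[7] = 3·341 + 3·88 + 24 = 1311
h[8] = 3·1311 + 3·341 + 88 = 5044
h[9] = 3·5044 + 3·1311 + 341 = 19406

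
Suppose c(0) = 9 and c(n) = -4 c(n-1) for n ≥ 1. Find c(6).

36864

c(1) = -4(9) = -36
c(2) = -4(-36) = 144
c(3) = -4(144) = -576
c(4) = -4(-576) = 2304
c(5) = -4(2304) = -9216
c(6) = -4(-9216) = 36864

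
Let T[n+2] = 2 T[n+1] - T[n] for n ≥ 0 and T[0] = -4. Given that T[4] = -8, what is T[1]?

-5

Let T[1] = y.
T[2] = 4 + 2y
T[3] = 8 + 3y
T[4] = 12 + 4y
So 12 + 4y = -8, giving y = -5.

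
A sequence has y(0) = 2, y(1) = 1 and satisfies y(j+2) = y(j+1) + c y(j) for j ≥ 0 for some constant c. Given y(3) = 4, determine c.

1

y(2) = 1 + 2c
y(3) = 1 + 3c
So 1 + 3c = 4, giving c = 1.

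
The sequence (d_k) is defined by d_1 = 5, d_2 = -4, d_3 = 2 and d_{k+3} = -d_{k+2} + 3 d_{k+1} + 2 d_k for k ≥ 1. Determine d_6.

d_4 = -2 + 3*(-4) + 2*5 = -4
d_5 = -(-4) + 3*2 + 2*(-4) = 2
d_6 = -2 + 3*(-4) + 2*2 = -10

-10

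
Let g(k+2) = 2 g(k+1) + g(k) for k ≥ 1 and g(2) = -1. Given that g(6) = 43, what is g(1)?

6

Let g(1) = z.
g(3) = -2 + z
g(4) = -5 + 2z
g(5) = -12 + 5z
g(6) = -29 + 12z
So -29 + 12z = 43, giving z = 6.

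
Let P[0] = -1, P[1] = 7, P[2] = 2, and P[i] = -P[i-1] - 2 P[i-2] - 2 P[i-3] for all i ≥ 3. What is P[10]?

32

P[3] = -2 - 2(7) - 2(-1) = -14
P[4] = -(-14) - 2(2) - 2(7) = -4
P[5] = -(-4) - 2(-14) - 2(2) = 28
P[6] = -28 - 2(-4) - 2(-14) = 8
P[7] = -8 - 2(28) - 2(-4) = -56
P[8] = -(-56) - 2(8) - 2(28) = -16
P[9] = -(-16) - 2(-56) - 2(8) = 112
P[10] = -112 - 2(-16) - 2(-56) = 32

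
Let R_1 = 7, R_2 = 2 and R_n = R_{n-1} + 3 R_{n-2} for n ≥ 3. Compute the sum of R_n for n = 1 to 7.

823

R_3 = 2 + 3*7 = 23
R_4 = 23 + 3*2 = 29
R_5 = 29 + 3*23 = 98
R_6 = 98 + 3*29 = 185
R_7 = 185 + 3*98 = 479
Sum = 7 + 2 + 23 + 29 + 98 + 185 + 479 = 823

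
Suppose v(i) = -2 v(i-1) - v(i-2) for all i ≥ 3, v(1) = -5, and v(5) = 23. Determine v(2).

-2

Let v(2) = x.
v(3) = 5 - 2x
v(4) = -10 + 3x
v(5) = 15 - 4x
So 15 - 4x = 23, giving x = -2.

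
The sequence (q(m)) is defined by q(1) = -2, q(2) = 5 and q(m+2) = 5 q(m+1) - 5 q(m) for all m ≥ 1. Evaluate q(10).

368750

q(3) = 5(5) - 5(-2) = 35
q(4) = 5(35) - 5(5) = 150
q(5) = 5(150) - 5(35) = 575
q(6) = 5(575) - 5(150) = 2125
q(7) = 5(2125) - 5(575) = 7750
q(8) = 5(7750) - 5(2125) = 28125
q(9) = 5(28125) - 5(7750) = 101875
q(10) = 5(101875) - 5(28125) = 368750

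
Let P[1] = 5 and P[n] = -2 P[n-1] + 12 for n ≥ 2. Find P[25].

The fixed point is 12/(1 + 2) = 4, so P[n] - 4 = -2(P[n-1] - 4).
Hence P[n] = 1·(-2)^{n-1} + 4.
P[25] = 1·(-2)^{24} + 4 = 1·16777216 + 4 = 16777220.

16777220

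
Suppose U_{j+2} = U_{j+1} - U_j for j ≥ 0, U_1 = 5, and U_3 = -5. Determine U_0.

Let U_0 = w.
U_2 = 5 - w
U_3 = -w
So -w = -5, giving w = 5.

5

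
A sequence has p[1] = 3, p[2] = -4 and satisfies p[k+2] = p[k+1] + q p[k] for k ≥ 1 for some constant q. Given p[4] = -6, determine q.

p[3] = -4 + 3q
p[4] = -4 - q
So -4 - q = -6, giving q = 2.

2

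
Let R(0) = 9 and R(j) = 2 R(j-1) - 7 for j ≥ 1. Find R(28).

536870919

The fixed point is -7/(1 - 2) = 7, so R(j) - 7 = 2(R(j-1) - 7).
Hence R(j) = 2·2^j + 7.
R(28) = 2·2^{28} + 7 = 2·268435456 + 7 = 536870919.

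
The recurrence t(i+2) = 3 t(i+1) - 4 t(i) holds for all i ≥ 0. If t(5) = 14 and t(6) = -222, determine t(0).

-3

Rearranging, t(i-2) = (t(i) - 3 t(i-1)) / -4.
t(4) = (-222 - 3·14) / -4 = -264/-4 = 66
t(3) = (14 - 3·66) / -4 = -184/-4 = 46
t(2) = (66 - 3·46) / -4 = -72/-4 = 18
t(1) = (46 - 3·18) / -4 = -8/-4 = 2
t(0) = (18 - 3·2) / -4 = 12/-4 = -3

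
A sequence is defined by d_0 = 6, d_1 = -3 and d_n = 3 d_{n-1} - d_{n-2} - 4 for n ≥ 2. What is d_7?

-2923

d_2 = 3(-3) - 6 - 4 = -19
d_3 = 3(-19) - (-3) - 4 = -58
d_4 = 3(-58) - (-19) - 4 = -159
d_5 = 3(-159) - (-58) - 4 = -423
d_6 = 3(-423) - (-159) - 4 = -1114
d_7 = 3(-1114) - (-423) - 4 = -2923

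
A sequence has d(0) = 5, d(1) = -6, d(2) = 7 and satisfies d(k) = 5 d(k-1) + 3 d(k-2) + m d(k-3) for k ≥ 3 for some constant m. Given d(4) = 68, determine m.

-2

d(3) = 17 + 5m
d(4) = 106 + 19m
So 106 + 19m = 68, giving m = -2.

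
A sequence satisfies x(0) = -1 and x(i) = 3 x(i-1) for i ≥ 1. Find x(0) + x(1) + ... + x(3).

x(1) = 3*(-1) = -3
x(2) = 3*(-3) = -9
x(3) = 3*(-9) = -27
Sum = (-1) + (-3) + (-9) + (-27) = -40

-40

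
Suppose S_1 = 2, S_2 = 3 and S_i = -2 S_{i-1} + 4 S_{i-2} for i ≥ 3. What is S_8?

S_3 = -2*3 + 4*2 = 2
S_4 = -2*2 + 4*3 = 8
S_5 = -2*8 + 4*2 = -8
S_6 = -2*(-8) + 4*8 = 48
S_7 = -2*48 + 4*(-8) = -128
S_8 = -2*(-128) + 4*48 = 448

448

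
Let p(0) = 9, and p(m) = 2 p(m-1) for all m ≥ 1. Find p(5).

p(1) = 2·9 = 18
p(2) = 2·18 = 36
p(3) = 2·36 = 72
p(4) = 2·72 = 144
p(5) = 2·144 = 288

288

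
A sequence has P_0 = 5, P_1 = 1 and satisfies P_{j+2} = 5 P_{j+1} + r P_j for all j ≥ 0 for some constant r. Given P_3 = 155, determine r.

P_2 = 5 + 5r
P_3 = 25 + 26r
So 25 + 26r = 155, giving r = 5.

5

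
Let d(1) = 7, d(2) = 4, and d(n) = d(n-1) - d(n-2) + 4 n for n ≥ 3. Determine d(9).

d(3) = 4 - 7 + 12 = 9
d(4) = 9 - 4 + 16 = 21
d(5) = 21 - 9 + 20 = 32
d(6) = 32 - 21 + 24 = 35
d(7) = 35 - 32 + 28 = 31
d(8) = 31 - 35 + 32 = 28
d(9) = 28 - 31 + 36 = 33

33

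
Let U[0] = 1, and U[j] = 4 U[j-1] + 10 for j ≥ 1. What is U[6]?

17746

U[1] = 4*1 + 10 = 14
U[2] = 4*14 + 10 = 66
U[3] = 4*66 + 10 = 274
U[4] = 4*274 + 10 = 1106
U[5] = 4*1106 + 10 = 4434
U[6] = 4*4434 + 10 = 17746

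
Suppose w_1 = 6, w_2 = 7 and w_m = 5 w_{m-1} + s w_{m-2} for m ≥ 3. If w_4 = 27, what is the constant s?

-4

w_3 = 35 + 6s
w_4 = 175 + 37s
So 175 + 37s = 27, giving s = -4.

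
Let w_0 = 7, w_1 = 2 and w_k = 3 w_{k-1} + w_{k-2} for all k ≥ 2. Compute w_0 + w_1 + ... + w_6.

2131

w_2 = 3(2) + 7 = 13
w_3 = 3(13) + 2 = 41
w_4 = 3(41) + 13 = 136
w_5 = 3(136) + 41 = 449
w_6 = 3(449) + 136 = 1483
Sum = 7 + 2 + 13 + 41 + 136 + 449 + 1483 = 2131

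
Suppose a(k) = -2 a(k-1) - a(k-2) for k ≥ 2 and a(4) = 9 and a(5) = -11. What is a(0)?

1

Rearranging, a(k-2) = -(a(k) + 2 a(k-1)).
a(3) = -(-11 + 2(9)) = -7
a(2) = -(9 + 2(-7)) = 5
a(1) = -(-7 + 2(5)) = -3
a(0) = -(5 + 2(-3)) = 1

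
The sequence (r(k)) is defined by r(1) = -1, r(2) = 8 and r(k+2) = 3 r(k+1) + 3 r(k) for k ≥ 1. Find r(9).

r(3) = 3·8 + 3·(-1) = 21
r(4) = 3·21 + 3·8 = 87
r(5) = 3·87 + 3·21 = 324
r(6) = 3·324 + 3·87 = 1233
r(7) = 3·1233 + 3·324 = 4671
r(8) = 3·4671 + 3·1233 = 17712
r(9) = 3·17712 + 3·4671 = 67149

67149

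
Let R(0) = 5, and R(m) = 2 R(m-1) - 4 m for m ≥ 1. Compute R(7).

R(1) = 2*5 - 4 = 6
R(2) = 2*6 - 8 = 4
R(3) = 2*4 - 12 = -4
R(4) = 2*(-4) - 16 = -24
R(5) = 2*(-24) - 20 = -68
R(6) = 2*(-68) - 24 = -160
R(7) = 2*(-160) - 28 = -348

-348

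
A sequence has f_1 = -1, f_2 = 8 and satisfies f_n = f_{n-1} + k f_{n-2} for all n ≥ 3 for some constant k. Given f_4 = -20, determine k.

-4

f_3 = 8 - k
f_4 = 8 + 7k
So 8 + 7k = -20, giving k = -4.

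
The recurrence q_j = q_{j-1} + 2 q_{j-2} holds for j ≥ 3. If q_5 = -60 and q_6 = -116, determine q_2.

Rearranging, q_{j-2} = (q_j - q_{j-1}) / 2.
q_4 = (-116 - (-60)) / 2 = -56/2 = -28
q_3 = (-60 - (-28)) / 2 = -32/2 = -16
q_2 = (-28 - (-16)) / 2 = -12/2 = -6

-6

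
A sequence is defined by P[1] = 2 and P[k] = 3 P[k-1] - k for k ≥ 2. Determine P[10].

P[2] = 3(2) - 2 = 4
P[3] = 3(4) - 3 = 9
P[4] = 3(9) - 4 = 23
P[5] = 3(23) - 5 = 64
P[6] = 3(64) - 6 = 186
P[7] = 3(186) - 7 = 551
P[8] = 3(551) - 8 = 1645
P[9] = 3(1645) - 9 = 4926
P[10] = 3(4926) - 10 = 14768

14768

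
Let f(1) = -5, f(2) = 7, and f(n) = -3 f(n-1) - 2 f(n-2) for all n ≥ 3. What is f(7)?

-131

f(3) = -3·7 - 2·(-5) = -11
f(4) = -3·(-11) - 2·7 = 19
f(5) = -3·19 - 2·(-11) = -35
f(6) = -3·(-35) - 2·19 = 67
f(7) = -3·67 - 2·(-35) = -131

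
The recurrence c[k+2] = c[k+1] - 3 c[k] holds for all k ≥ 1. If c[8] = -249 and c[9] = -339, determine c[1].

Rearranging, c[k-2] = (c[k] - c[k-1]) / -3.
c[7] = (-339 - (-249)) / -3 = -90/-3 = 30
c[6] = (-249 - 30) / -3 = -279/-3 = 93
c[5] = (30 - 93) / -3 = -63/-3 = 21
c[4] = (93 - 21) / -3 = 72/-3 = -24
c[3] = (21 - (-24)) / -3 = 45/-3 = -15
c[2] = (-24 - (-15)) / -3 = -9/-3 = 3
c[1] = (-15 - 3) / -3 = -18/-3 = 6

6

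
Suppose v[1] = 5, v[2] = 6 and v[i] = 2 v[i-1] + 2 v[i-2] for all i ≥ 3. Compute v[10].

v[3] = 2·6 + 2·5 = 22
v[4] = 2·22 + 2·6 = 56
v[5] = 2·56 + 2·22 = 156
v[6] = 2·156 + 2·56 = 424
v[7] = 2·424 + 2·156 = 1160
v[8] = 2·1160 + 2·424 = 3168
v[9] = 2·3168 + 2·1160 = 8656
v[10] = 2·8656 + 2·3168 = 23648

23648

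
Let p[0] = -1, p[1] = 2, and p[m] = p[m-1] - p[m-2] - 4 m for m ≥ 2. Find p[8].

-29

p[2] = 2 - (-1) - 8 = -5
p[3] = (-5) - 2 - 12 = -19
p[4] = (-19) - (-5) - 16 = -30
p[5] = (-30) - (-19) - 20 = -31
p[6] = (-31) - (-30) - 24 = -25
p[7] = (-25) - (-31) - 28 = -22
p[8] = (-22) - (-25) - 32 = -29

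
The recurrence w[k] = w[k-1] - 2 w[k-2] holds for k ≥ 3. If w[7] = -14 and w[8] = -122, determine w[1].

Rearranging, w[k-2] = (w[k] - w[k-1]) / -2.
w[6] = (-122 - (-14)) / -2 = -108/-2 = 54
w[5] = (-14 - 54) / -2 = -68/-2 = 34
w[4] = (54 - 34) / -2 = 20/-2 = -10
w[3] = (34 - (-10)) / -2 = 44/-2 = -22
w[2] = (-10 - (-22)) / -2 = 12/-2 = -6
w[1] = (-22 - (-6)) / -2 = -16/-2 = 8

8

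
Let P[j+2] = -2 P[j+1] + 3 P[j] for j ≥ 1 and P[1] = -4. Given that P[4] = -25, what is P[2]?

Let P[2] = z.
P[3] = -12 - 2z
P[4] = 24 + 7z
So 24 + 7z = -25, giving z = -7.

-7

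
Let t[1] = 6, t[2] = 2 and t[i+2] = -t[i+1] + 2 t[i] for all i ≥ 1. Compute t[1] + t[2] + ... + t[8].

t[3] = -2 + 2·6 = 10
t[4] = -10 + 2·2 = -6
t[5] = -(-6) + 2·10 = 26
t[6] = -26 + 2·(-6) = -38
t[7] = -(-38) + 2·26 = 90
t[8] = -90 + 2·(-38) = -166
Sum = 6 + 2 + 10 + (-6) + 26 + (-38) + 90 + (-166) = -76

-76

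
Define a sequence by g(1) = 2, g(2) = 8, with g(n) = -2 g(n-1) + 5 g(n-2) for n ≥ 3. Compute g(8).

g(3) = -2*8 + 5*2 = -6
g(4) = -2*(-6) + 5*8 = 52
g(5) = -2*52 + 5*(-6) = -134
g(6) = -2*(-134) + 5*52 = 528
g(7) = -2*528 + 5*(-134) = -1726
g(8) = -2*(-1726) + 5*528 = 6092

6092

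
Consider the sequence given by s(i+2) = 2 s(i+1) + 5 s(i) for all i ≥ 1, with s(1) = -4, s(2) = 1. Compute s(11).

s(3) = 2·1 + 5·(-4) = -18
s(4) = 2·(-18) + 5·1 = -31
s(5) = 2·(-31) + 5·(-18) = -152
s(6) = 2·(-152) + 5·(-31) = -459
s(7) = 2·(-459) + 5·(-152) = -1678
s(8) = 2·(-1678) + 5·(-459) = -5651
s(9) = 2·(-5651) + 5·(-1678) = -19692
s(10) = 2·(-19692) + 5·(-5651) = -67639
s(11) = 2·(-67639) + 5·(-19692) = -233738

-233738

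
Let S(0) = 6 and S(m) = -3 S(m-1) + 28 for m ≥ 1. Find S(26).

The fixed point is 28/(1 + 3) = 7, so S(m) - 7 = -3(S(m-1) - 7).
Hence S(m) = -1·(-3)^m + 7.
S(26) = -1·(-3)^{26} + 7 = -1·2541865828329 + 7 = -2541865828322.

-2541865828322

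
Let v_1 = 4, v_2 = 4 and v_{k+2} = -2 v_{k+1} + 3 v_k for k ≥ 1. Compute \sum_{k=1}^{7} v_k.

v_3 = -2*4 + 3*4 = 4
v_4 = -2*4 + 3*4 = 4
v_5 = -2*4 + 3*4 = 4
v_6 = -2*4 + 3*4 = 4
v_7 = -2*4 + 3*4 = 4
Sum = 4 + 4 + 4 + 4 + 4 + 4 + 4 = 28

28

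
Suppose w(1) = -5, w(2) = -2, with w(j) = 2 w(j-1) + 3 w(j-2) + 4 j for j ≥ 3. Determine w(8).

w(3) = 2(-2) + 3(-5) + 12 = -7
w(4) = 2(-7) + 3(-2) + 16 = -4
w(5) = 2(-4) + 3(-7) + 20 = -9
w(6) = 2(-9) + 3(-4) + 24 = -6
w(7) = 2(-6) + 3(-9) + 28 = -11
w(8) = 2(-11) + 3(-6) + 32 = -8

-8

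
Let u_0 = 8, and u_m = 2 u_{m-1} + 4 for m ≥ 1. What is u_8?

3068

u_1 = 2(8) + 4 = 20
u_2 = 2(20) + 4 = 44
u_3 = 2(44) + 4 = 92
u_4 = 2(92) + 4 = 188
u_5 = 2(188) + 4 = 380
u_6 = 2(380) + 4 = 764
u_7 = 2(764) + 4 = 1532
u_8 = 2(1532) + 4 = 3068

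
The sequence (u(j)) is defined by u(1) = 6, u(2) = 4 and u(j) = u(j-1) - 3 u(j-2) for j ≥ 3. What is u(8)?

u(3) = 4 - 3*6 = -14
u(4) = (-14) - 3*4 = -26
u(5) = (-26) - 3*(-14) = 16
u(6) = 16 - 3*(-26) = 94
u(7) = 94 - 3*16 = 46
u(8) = 46 - 3*94 = -236

-236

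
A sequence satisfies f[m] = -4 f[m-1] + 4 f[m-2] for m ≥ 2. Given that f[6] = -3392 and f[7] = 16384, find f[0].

Rearranging, f[m-2] = (f[m] + 4 f[m-1]) / 4.
f[5] = (16384 + 4(-3392)) / 4 = 2816/4 = 704
f[4] = (-3392 + 4(704)) / 4 = -576/4 = -144
f[3] = (704 + 4(-144)) / 4 = 128/4 = 32
f[2] = (-144 + 4(32)) / 4 = -16/4 = -4
f[1] = (32 + 4(-4)) / 4 = 16/4 = 4
f[0] = (-4 + 4(4)) / 4 = 12/4 = 3

3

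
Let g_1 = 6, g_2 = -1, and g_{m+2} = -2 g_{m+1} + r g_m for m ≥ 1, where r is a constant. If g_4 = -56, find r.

g_3 = 2 + 6r
g_4 = -4 - 13r
So -4 - 13r = -56, giving r = 4.

4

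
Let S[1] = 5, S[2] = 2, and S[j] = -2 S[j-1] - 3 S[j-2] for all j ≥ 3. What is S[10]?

986

S[3] = -2(2) - 3(5) = -19
S[4] = -2(-19) - 3(2) = 32
S[5] = -2(32) - 3(-19) = -7
S[6] = -2(-7) - 3(32) = -82
S[7] = -2(-82) - 3(-7) = 185
S[8] = -2(185) - 3(-82) = -124
S[9] = -2(-124) - 3(185) = -307
S[10] = -2(-307) - 3(-124) = 986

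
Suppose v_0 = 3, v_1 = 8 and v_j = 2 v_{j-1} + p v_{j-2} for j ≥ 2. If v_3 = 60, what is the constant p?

v_2 = 16 + 3p
v_3 = 32 + 14p
So 32 + 14p = 60, giving p = 2.

2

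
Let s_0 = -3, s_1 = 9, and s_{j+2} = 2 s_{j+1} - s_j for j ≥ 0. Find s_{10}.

s_2 = 2(9) - (-3) = 21
s_3 = 2(21) - 9 = 33
s_4 = 2(33) - 21 = 45
s_5 = 2(45) - 33 = 57
s_6 = 2(57) - 45 = 69
s_7 = 2(69) - 57 = 81
s_8 = 2(81) - 69 = 93
s_9 = 2(93) - 81 = 105
s_{10} = 2(105) - 93 = 117

117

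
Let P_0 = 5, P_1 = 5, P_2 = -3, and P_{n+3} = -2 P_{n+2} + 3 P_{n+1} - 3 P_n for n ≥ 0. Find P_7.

1053

P_3 = -2(-3) + 3(5) - 3(5) = 6
P_4 = -2(6) + 3(-3) - 3(5) = -36
P_5 = -2(-36) + 3(6) - 3(-3) = 99
P_6 = -2(99) + 3(-36) - 3(6) = -324
P_7 = -2(-324) + 3(99) - 3(-36) = 1053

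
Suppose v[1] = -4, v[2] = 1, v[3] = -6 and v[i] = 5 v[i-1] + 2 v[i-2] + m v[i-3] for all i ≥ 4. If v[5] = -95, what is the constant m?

-3

v[4] = -28 - 4m
v[5] = -152 - 19m
So -152 - 19m = -95, giving m = -3.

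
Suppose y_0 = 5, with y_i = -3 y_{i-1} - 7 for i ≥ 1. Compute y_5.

y_1 = -3*5 - 7 = -22
y_2 = -3*(-22) - 7 = 59
y_3 = -3*59 - 7 = -184
y_4 = -3*(-184) - 7 = 545
y_5 = -3*545 - 7 = -1642

-1642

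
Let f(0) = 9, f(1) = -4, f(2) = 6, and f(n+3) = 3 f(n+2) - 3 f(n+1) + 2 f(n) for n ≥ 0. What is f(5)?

f(3) = 3(6) - 3(-4) + 2(9) = 48
f(4) = 3(48) - 3(6) + 2(-4) = 118
f(5) = 3(118) - 3(48) + 2(6) = 222

222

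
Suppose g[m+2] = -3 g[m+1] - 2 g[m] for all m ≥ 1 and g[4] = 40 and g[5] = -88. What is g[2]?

4

Rearranging, g[m-2] = (g[m] + 3 g[m-1]) / -2.
g[3] = (-88 + 3·40) / -2 = 32/-2 = -16
g[2] = (40 + 3·(-16)) / -2 = -8/-2 = 4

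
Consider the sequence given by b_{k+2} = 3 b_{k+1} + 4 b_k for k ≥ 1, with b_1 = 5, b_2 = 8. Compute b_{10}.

b_3 = 3*8 + 4*5 = 44
b_4 = 3*44 + 4*8 = 164
b_5 = 3*164 + 4*44 = 668
b_6 = 3*668 + 4*164 = 2660
b_7 = 3*2660 + 4*668 = 10652
b_8 = 3*10652 + 4*2660 = 42596
b_9 = 3*42596 + 4*10652 = 170396
b_{10} = 3*170396 + 4*42596 = 681572

681572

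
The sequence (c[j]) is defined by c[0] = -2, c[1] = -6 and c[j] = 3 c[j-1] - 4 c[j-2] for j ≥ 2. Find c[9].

-1254

c[2] = 3*(-6) - 4*(-2) = -10
c[3] = 3*(-10) - 4*(-6) = -6
c[4] = 3*(-6) - 4*(-10) = 22
c[5] = 3*22 - 4*(-6) = 90
c[6] = 3*90 - 4*22 = 182
c[7] = 3*182 - 4*90 = 186
c[8] = 3*186 - 4*182 = -170
c[9] = 3*(-170) - 4*186 = -1254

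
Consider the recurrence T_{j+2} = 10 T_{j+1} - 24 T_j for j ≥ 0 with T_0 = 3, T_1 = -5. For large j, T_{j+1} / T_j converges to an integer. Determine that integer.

6

The characteristic equation is r^2 - 10r + 24 = 0, which factors as (r - 6)(r - 4) = 0.
So the roots are 6 and 4. Since |6| > |4| and the coefficient of 6^j is non-zero, the ratio tends to 6.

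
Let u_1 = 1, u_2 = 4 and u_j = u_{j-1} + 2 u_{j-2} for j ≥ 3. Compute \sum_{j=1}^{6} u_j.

u_3 = 4 + 2*1 = 6
u_4 = 6 + 2*4 = 14
u_5 = 14 + 2*6 = 26
u_6 = 26 + 2*14 = 54
Sum = 1 + 4 + 6 + 14 + 26 + 54 = 105

105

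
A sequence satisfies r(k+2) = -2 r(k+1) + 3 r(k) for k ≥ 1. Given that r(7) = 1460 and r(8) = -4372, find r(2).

-4

Rearranging, r(k-2) = (r(k) + 2 r(k-1)) / 3.
r(6) = (-4372 + 2(1460)) / 3 = -1452/3 = -484
r(5) = (1460 + 2(-484)) / 3 = 492/3 = 164
r(4) = (-484 + 2(164)) / 3 = -156/3 = -52
r(3) = (164 + 2(-52)) / 3 = 60/3 = 20
r(2) = (-52 + 2(20)) / 3 = -12/3 = -4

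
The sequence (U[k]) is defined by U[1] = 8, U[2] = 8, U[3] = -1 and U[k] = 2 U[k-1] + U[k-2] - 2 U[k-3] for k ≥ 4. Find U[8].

U[4] = 2·(-1) + 8 - 2·8 = -10
U[5] = 2·(-10) + (-1) - 2·8 = -37
U[6] = 2·(-37) + (-10) - 2·(-1) = -82
U[7] = 2·(-82) + (-37) - 2·(-10) = -181
U[8] = 2·(-181) + (-82) - 2·(-37) = -370

-370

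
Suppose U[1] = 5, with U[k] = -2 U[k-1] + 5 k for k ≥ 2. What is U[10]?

-1120

U[2] = -2·5 + 10 = 0
U[3] = -2·0 + 15 = 15
U[4] = -2·15 + 20 = -10
U[5] = -2·(-10) + 25 = 45
U[6] = -2·45 + 30 = -60
U[7] = -2·(-60) + 35 = 155
U[8] = -2·155 + 40 = -270
U[9] = -2·(-270) + 45 = 585
U[10] = -2·585 + 50 = -1120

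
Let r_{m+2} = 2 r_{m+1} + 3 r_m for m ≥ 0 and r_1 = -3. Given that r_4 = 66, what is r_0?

Let r_0 = v.
r_2 = -6 + 3v
r_3 = -21 + 6v
r_4 = -60 + 21v
So -60 + 21v = 66, giving v = 6.

6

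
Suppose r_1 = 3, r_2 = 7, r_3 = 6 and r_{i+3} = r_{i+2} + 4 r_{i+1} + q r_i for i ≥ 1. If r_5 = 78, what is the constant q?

2

r_4 = 34 + 3q
r_5 = 58 + 10q
So 58 + 10q = 78, giving q = 2.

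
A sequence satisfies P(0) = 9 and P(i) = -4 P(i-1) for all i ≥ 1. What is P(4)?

P(1) = -4*9 = -36
P(2) = -4*(-36) = 144
P(3) = -4*144 = -576
P(4) = -4*(-576) = 2304

2304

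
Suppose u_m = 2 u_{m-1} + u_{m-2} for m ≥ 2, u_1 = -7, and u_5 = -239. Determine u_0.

-3

Let u_0 = x.
u_2 = -14 + x
u_3 = -35 + 2x
u_4 = -84 + 5x
u_5 = -203 + 12x
So -203 + 12x = -239, giving x = -3.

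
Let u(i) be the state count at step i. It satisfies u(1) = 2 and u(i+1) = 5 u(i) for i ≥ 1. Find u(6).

u(2) = 5·2 = 10
u(3) = 5·10 = 50
u(4) = 5·50 = 250
u(5) = 5·250 = 1250
u(6) = 5·1250 = 6250

6250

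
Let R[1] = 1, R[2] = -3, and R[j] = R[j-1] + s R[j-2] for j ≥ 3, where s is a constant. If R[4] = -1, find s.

-1

R[3] = -3 + s
R[4] = -3 - 2s
So -3 - 2s = -1, giving s = -1.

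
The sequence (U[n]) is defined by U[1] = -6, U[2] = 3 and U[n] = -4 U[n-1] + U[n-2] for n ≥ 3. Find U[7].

U[3] = -4(3) + (-6) = -18
U[4] = -4(-18) + 3 = 75
U[5] = -4(75) + (-18) = -318
U[6] = -4(-318) + 75 = 1347
U[7] = -4(1347) + (-318) = -5706

-5706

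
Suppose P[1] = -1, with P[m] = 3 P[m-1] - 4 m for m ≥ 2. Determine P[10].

P[2] = 3·(-1) - 8 = -11
P[3] = 3·(-11) - 12 = -45
P[4] = 3·(-45) - 16 = -151
P[5] = 3·(-151) - 20 = -473
P[6] = 3·(-473) - 24 = -1443
P[7] = 3·(-1443) - 28 = -4357
P[8] = 3·(-4357) - 32 = -13103
P[9] = 3·(-13103) - 36 = -39345
P[10] = 3·(-39345) - 40 = -118075

-118075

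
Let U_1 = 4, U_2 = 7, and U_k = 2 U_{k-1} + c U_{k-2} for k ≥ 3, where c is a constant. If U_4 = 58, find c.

2

U_3 = 14 + 4c
U_4 = 28 + 15c
So 28 + 15c = 58, giving c = 2.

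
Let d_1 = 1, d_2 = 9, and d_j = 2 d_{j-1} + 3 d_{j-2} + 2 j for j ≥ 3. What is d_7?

2455

d_3 = 2·9 + 3·1 + 6 = 27
d_4 = 2·27 + 3·9 + 8 = 89
d_5 = 2·89 + 3·27 + 10 = 269
d_6 = 2·269 + 3·89 + 12 = 817
d_7 = 2·817 + 3·269 + 14 = 2455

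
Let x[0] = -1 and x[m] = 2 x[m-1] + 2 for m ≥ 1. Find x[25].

33554430

The fixed point is 2/(1 - 2) = -2, so x[m] + 2 = 2(x[m-1] + 2).
Hence x[m] = 1·2^m - 2.
x[25] = 1·2^{25} - 2 = 1·33554432 - 2 = 33554430.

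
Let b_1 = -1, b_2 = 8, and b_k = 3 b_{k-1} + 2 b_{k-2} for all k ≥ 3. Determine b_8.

13114

b_3 = 3(8) + 2(-1) = 22
b_4 = 3(22) + 2(8) = 82
b_5 = 3(82) + 2(22) = 290
b_6 = 3(290) + 2(82) = 1034
b_7 = 3(1034) + 2(290) = 3682
b_8 = 3(3682) + 2(1034) = 13114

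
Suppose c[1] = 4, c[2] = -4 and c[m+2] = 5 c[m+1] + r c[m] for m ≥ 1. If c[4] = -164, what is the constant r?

-4

c[3] = -20 + 4r
c[4] = -100 + 16r
So -100 + 16r = -164, giving r = -4.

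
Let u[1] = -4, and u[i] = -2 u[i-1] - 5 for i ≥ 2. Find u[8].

u[2] = -2*(-4) - 5 = 3
u[3] = -2*3 - 5 = -11
u[4] = -2*(-11) - 5 = 17
u[5] = -2*17 - 5 = -39
u[6] = -2*(-39) - 5 = 73
u[7] = -2*73 - 5 = -151
u[8] = -2*(-151) - 5 = 297

297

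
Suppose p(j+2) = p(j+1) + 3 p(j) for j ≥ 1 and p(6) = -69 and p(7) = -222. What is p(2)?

3

Rearranging, p(j-2) = (p(j) - p(j-1)) / 3.
p(5) = (-222 - (-69)) / 3 = -153/3 = -51
p(4) = (-69 - (-51)) / 3 = -18/3 = -6
p(3) = (-51 - (-6)) / 3 = -45/3 = -15
p(2) = (-6 - (-15)) / 3 = 9/3 = 3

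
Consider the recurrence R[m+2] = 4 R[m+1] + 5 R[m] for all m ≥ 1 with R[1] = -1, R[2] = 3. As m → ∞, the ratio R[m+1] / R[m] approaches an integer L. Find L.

The characteristic equation is r^2 - 4r - 5 = 0, which factors as (r - 5)(r + 1) = 0.
So the roots are 5 and -1. Since |5| > |-1| and the coefficient of 5^m is non-zero, the ratio tends to 5.

5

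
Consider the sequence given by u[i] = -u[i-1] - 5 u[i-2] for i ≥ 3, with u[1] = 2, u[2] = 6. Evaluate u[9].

u[3] = -6 - 5*2 = -16
u[4] = -(-16) - 5*6 = -14
u[5] = -(-14) - 5*(-16) = 94
u[6] = -94 - 5*(-14) = -24
u[7] = -(-24) - 5*94 = -446
u[8] = -(-446) - 5*(-24) = 566
u[9] = -566 - 5*(-446) = 1664

1664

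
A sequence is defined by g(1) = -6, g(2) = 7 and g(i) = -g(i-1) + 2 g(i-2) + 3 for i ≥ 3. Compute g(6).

131

g(3) = -7 + 2(-6) + 3 = -16
g(4) = -(-16) + 2(7) + 3 = 33
g(5) = -33 + 2(-16) + 3 = -62
g(6) = -(-62) + 2(33) + 3 = 131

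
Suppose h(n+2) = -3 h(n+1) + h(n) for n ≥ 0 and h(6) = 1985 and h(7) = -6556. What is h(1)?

-4

Rearranging, h(n-2) = h(n) + 3 h(n-1).
h(5) = -6556 + 3*1985 = -601
h(4) = 1985 + 3*(-601) = 182
h(3) = -601 + 3*182 = -55
h(2) = 182 + 3*(-55) = 17
h(1) = -55 + 3*17 = -4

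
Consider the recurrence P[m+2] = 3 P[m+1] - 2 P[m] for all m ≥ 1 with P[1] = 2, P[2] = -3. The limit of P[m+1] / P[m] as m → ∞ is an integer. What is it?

2

The characteristic equation is r^2 - 3r + 2 = 0, which factors as (r - 2)(r - 1) = 0.
So the roots are 2 and 1. Since |2| > |1| and the coefficient of 2^m is non-zero, the ratio tends to 2.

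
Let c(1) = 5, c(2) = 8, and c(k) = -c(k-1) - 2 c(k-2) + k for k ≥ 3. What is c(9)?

c(3) = -8 - 2*5 + 3 = -15
c(4) = -(-15) - 2*8 + 4 = 3
c(5) = -3 - 2*(-15) + 5 = 32
c(6) = -32 - 2*3 + 6 = -32
c(7) = -(-32) - 2*32 + 7 = -25
c(8) = -(-25) - 2*(-32) + 8 = 97
c(9) = -97 - 2*(-25) + 9 = -38

-38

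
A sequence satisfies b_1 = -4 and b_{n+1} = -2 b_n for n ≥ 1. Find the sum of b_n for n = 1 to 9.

-684

b_2 = -2(-4) = 8
b_3 = -2(8) = -16
b_4 = -2(-16) = 32
b_5 = -2(32) = -64
b_6 = -2(-64) = 128
b_7 = -2(128) = -256
b_8 = -2(-256) = 512
b_9 = -2(512) = -1024
Sum = (-4) + 8 + (-16) + 32 + (-64) + 128 + (-256) + 512 + (-1024) = -684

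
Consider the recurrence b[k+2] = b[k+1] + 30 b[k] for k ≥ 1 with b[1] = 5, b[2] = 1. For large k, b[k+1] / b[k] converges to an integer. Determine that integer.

The characteristic equation is r^2 - r - 30 = 0, which factors as (r - 6)(r + 5) = 0.
So the roots are 6 and -5. Since |6| > |-5| and the coefficient of 6^k is non-zero, the ratio tends to 6.

6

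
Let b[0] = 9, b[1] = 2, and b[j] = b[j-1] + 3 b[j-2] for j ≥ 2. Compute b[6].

593

b[2] = 2 + 3·9 = 29
b[3] = 29 + 3·2 = 35
b[4] = 35 + 3·29 = 122
b[5] = 122 + 3·35 = 227
b[6] = 227 + 3·122 = 593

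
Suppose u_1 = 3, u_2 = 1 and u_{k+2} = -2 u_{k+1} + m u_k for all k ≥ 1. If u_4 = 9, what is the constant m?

u_3 = -2 + 3m
u_4 = 4 - 5m
So 4 - 5m = 9, giving m = -1.

-1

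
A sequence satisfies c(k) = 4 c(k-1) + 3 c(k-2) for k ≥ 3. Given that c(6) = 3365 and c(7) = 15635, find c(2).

Rearranging, c(k-2) = (c(k) - 4 c(k-1)) / 3.
c(5) = (15635 - 4(3365)) / 3 = 2175/3 = 725
c(4) = (3365 - 4(725)) / 3 = 465/3 = 155
c(3) = (725 - 4(155)) / 3 = 105/3 = 35
c(2) = (155 - 4(35)) / 3 = 15/3 = 5

5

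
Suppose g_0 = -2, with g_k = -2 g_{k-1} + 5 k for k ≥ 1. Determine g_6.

g_1 = -2·(-2) + 5 = 9
g_2 = -2·9 + 10 = -8
g_3 = -2·(-8) + 15 = 31
g_4 = -2·31 + 20 = -42
g_5 = -2·(-42) + 25 = 109
g_6 = -2·109 + 30 = -188

-188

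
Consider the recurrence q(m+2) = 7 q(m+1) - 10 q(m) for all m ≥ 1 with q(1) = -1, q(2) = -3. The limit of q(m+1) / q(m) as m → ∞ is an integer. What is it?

5

The characteristic equation is r^2 - 7r + 10 = 0, which factors as (r - 5)(r - 2) = 0.
So the roots are 5 and 2. Since |5| > |2| and the coefficient of 5^m is non-zero, the ratio tends to 5.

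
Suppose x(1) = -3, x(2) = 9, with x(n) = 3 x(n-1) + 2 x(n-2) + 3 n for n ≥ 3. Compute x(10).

252381

x(3) = 3·9 + 2·(-3) + 9 = 30
x(4) = 3·30 + 2·9 + 12 = 120
x(5) = 3·120 + 2·30 + 15 = 435
x(6) = 3·435 + 2·120 + 18 = 1563
x(7) = 3·1563 + 2·435 + 21 = 5580
x(8) = 3·5580 + 2·1563 + 24 = 19890
x(9) = 3·19890 + 2·5580 + 27 = 70857
x(10) = 3·70857 + 2·19890 + 30 = 252381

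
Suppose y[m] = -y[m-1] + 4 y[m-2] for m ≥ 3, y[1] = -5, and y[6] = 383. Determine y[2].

7

Let y[2] = x.
y[3] = -20 - x
y[4] = 20 + 5x
y[5] = -100 - 9x
y[6] = 180 + 29x
So 180 + 29x = 383, giving x = 7.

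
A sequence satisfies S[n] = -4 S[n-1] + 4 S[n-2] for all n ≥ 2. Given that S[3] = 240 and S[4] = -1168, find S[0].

Rearranging, S[n-2] = (S[n] + 4 S[n-1]) / 4.
S[2] = (-1168 + 4·240) / 4 = -208/4 = -52
S[1] = (240 + 4·(-52)) / 4 = 32/4 = 8
S[0] = (-52 + 4·8) / 4 = -20/4 = -5

-5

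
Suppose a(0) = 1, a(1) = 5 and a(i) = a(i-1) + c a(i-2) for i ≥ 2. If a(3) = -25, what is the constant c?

a(2) = 5 + c
a(3) = 5 + 6c
So 5 + 6c = -25, giving c = -5.

-5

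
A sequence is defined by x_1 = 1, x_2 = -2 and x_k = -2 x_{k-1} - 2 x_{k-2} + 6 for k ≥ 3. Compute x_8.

x_3 = -2*(-2) - 2*1 + 6 = 8
x_4 = -2*8 - 2*(-2) + 6 = -6
x_5 = -2*(-6) - 2*8 + 6 = 2
x_6 = -2*2 - 2*(-6) + 6 = 14
x_7 = -2*14 - 2*2 + 6 = -26
x_8 = -2*(-26) - 2*14 + 6 = 30

30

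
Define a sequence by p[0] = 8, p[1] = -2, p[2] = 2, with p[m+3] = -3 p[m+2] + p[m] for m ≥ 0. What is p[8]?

p[3] = -3(2) + 8 = 2
p[4] = -3(2) + (-2) = -8
p[5] = -3(-8) + 2 = 26
p[6] = -3(26) + 2 = -76
p[7] = -3(-76) + (-8) = 220
p[8] = -3(220) + 26 = -634

-634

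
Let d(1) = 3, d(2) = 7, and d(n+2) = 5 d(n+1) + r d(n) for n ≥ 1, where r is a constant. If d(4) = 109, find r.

d(3) = 35 + 3r
d(4) = 175 + 22r
So 175 + 22r = 109, giving r = -3.

-3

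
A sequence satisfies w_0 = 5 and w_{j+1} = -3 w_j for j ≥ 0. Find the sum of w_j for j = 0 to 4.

w_1 = -3·5 = -15
w_2 = -3·(-15) = 45
w_3 = -3·45 = -135
w_4 = -3·(-135) = 405
Sum = 5 + (-15) + 45 + (-135) + 405 = 305

305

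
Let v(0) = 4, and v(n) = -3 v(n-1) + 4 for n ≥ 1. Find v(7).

v(1) = -3·4 + 4 = -8
v(2) = -3·(-8) + 4 = 28
v(3) = -3·28 + 4 = -80
v(4) = -3·(-80) + 4 = 244
v(5) = -3·244 + 4 = -728
v(6) = -3·(-728) + 4 = 2188
v(7) = -3·2188 + 4 = -6560

-6560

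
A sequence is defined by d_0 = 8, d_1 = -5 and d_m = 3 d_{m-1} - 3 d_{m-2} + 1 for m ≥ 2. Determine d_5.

-242

d_2 = 3·(-5) - 3·8 + 1 = -38
d_3 = 3·(-38) - 3·(-5) + 1 = -98
d_4 = 3·(-98) - 3·(-38) + 1 = -179
d_5 = 3·(-179) - 3·(-98) + 1 = -242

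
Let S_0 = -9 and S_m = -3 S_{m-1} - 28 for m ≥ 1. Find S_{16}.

The fixed point is -28/(1 + 3) = -7, so S_m + 7 = -3(S_{m-1} + 7).
Hence S_m = -2·(-3)^m - 7.
S_{16} = -2·(-3)^{16} - 7 = -2·43046721 - 7 = -86093449.

-86093449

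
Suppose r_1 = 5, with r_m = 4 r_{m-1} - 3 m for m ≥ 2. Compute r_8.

43700

r_2 = 4(5) - 6 = 14
r_3 = 4(14) - 9 = 47
r_4 = 4(47) - 12 = 176
r_5 = 4(176) - 15 = 689
r_6 = 4(689) - 18 = 2738
r_7 = 4(2738) - 21 = 10931
r_8 = 4(10931) - 24 = 43700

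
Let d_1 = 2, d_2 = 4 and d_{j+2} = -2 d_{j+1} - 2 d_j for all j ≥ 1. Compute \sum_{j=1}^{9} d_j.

2

d_3 = -2*4 - 2*2 = -12
d_4 = -2*(-12) - 2*4 = 16
d_5 = -2*16 - 2*(-12) = -8
d_6 = -2*(-8) - 2*16 = -16
d_7 = -2*(-16) - 2*(-8) = 48
d_8 = -2*48 - 2*(-16) = -64
d_9 = -2*(-64) - 2*48 = 32
Sum = 2 + 4 + (-12) + 16 + (-8) + (-16) + 48 + (-64) + 32 = 2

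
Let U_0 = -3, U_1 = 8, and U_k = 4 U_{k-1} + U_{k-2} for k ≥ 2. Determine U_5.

U_2 = 4*8 + (-3) = 29
U_3 = 4*29 + 8 = 124
U_4 = 4*124 + 29 = 525
U_5 = 4*525 + 124 = 2224

2224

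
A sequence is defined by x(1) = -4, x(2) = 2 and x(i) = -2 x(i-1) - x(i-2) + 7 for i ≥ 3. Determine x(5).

x(3) = -2(2) - (-4) + 7 = 7
x(4) = -2(7) - 2 + 7 = -9
x(5) = -2(-9) - 7 + 7 = 18

18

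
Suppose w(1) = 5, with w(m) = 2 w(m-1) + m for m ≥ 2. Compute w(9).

2037

w(2) = 2*5 + 2 = 12
w(3) = 2*12 + 3 = 27
w(4) = 2*27 + 4 = 58
w(5) = 2*58 + 5 = 121
w(6) = 2*121 + 6 = 248
w(7) = 2*248 + 7 = 503
w(8) = 2*503 + 8 = 1014
w(9) = 2*1014 + 9 = 2037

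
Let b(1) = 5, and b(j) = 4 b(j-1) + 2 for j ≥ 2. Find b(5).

1450

b(2) = 4·5 + 2 = 22
b(3) = 4·22 + 2 = 90
b(4) = 4·90 + 2 = 362
b(5) = 4·362 + 2 = 1450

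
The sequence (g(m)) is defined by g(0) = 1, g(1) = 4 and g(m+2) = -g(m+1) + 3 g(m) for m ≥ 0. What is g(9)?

1381

g(2) = -4 + 3·1 = -1
g(3) = -(-1) + 3·4 = 13
g(4) = -13 + 3·(-1) = -16
g(5) = -(-16) + 3·13 = 55
g(6) = -55 + 3·(-16) = -103
g(7) = -(-103) + 3·55 = 268
g(8) = -268 + 3·(-103) = -577
g(9) = -(-577) + 3·268 = 1381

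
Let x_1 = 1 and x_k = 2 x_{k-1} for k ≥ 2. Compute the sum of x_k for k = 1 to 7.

127

x_2 = 2*1 = 2
x_3 = 2*2 = 4
x_4 = 2*4 = 8
x_5 = 2*8 = 16
x_6 = 2*16 = 32
x_7 = 2*32 = 64
Sum = 1 + 2 + 4 + 8 + 16 + 32 + 64 = 127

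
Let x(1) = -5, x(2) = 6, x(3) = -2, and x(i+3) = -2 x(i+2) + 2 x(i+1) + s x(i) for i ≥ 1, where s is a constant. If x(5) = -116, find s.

x(4) = 16 - 5s
x(5) = -36 + 16s
So -36 + 16s = -116, giving s = -5.

-5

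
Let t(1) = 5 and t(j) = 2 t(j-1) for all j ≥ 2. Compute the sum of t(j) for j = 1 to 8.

1275

t(2) = 2*5 = 10
t(3) = 2*10 = 20
t(4) = 2*20 = 40
t(5) = 2*40 = 80
t(6) = 2*80 = 160
t(7) = 2*160 = 320
t(8) = 2*320 = 640
Sum = 5 + 10 + 20 + 40 + 80 + 160 + 320 + 640 = 1275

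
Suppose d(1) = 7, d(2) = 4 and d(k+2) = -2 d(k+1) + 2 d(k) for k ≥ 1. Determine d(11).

7520

d(3) = -2(4) + 2(7) = 6
d(4) = -2(6) + 2(4) = -4
d(5) = -2(-4) + 2(6) = 20
d(6) = -2(20) + 2(-4) = -48
d(7) = -2(-48) + 2(20) = 136
d(8) = -2(136) + 2(-48) = -368
d(9) = -2(-368) + 2(136) = 1008
d(10) = -2(1008) + 2(-368) = -2752
d(11) = -2(-2752) + 2(1008) = 7520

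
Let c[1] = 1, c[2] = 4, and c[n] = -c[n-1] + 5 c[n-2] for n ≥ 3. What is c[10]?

5239

c[3] = -4 + 5·1 = 1
c[4] = -1 + 5·4 = 19
c[5] = -19 + 5·1 = -14
c[6] = -(-14) + 5·19 = 109
c[7] = -109 + 5·(-14) = -179
c[8] = -(-179) + 5·109 = 724
c[9] = -724 + 5·(-179) = -1619
c[10] = -(-1619) + 5·724 = 5239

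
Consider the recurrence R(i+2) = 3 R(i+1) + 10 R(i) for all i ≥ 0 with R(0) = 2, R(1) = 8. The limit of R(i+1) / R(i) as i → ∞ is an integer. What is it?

The characteristic equation is r^2 - 3r - 10 = 0, which factors as (r - 5)(r + 2) = 0.
So the roots are 5 and -2. Since |5| > |-2| and the coefficient of 5^i is non-zero, the ratio tends to 5.

5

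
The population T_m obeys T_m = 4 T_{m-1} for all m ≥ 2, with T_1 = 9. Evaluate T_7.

T_2 = 4(9) = 36
T_3 = 4(36) = 144
T_4 = 4(144) = 576
T_5 = 4(576) = 2304
T_6 = 4(2304) = 9216
T_7 = 4(9216) = 36864

36864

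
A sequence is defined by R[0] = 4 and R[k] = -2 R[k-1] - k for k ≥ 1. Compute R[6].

268

R[1] = -2*4 - 1 = -9
R[2] = -2*(-9) - 2 = 16
R[3] = -2*16 - 3 = -35
R[4] = -2*(-35) - 4 = 66
R[5] = -2*66 - 5 = -137
R[6] = -2*(-137) - 6 = 268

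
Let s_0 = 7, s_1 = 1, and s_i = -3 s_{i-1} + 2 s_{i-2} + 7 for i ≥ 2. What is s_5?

s_2 = -3(1) + 2(7) + 7 = 18
s_3 = -3(18) + 2(1) + 7 = -45
s_4 = -3(-45) + 2(18) + 7 = 178
s_5 = -3(178) + 2(-45) + 7 = -617

-617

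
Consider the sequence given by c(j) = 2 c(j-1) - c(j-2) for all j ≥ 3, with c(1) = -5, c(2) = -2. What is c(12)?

28

c(3) = 2(-2) - (-5) = 1
c(4) = 2(1) - (-2) = 4
c(5) = 2(4) - 1 = 7
c(6) = 2(7) - 4 = 10
c(7) = 2(10) - 7 = 13
c(8) = 2(13) - 10 = 16
c(9) = 2(16) - 13 = 19
c(10) = 2(19) - 16 = 22
c(11) = 2(22) - 19 = 25
c(12) = 2(25) - 22 = 28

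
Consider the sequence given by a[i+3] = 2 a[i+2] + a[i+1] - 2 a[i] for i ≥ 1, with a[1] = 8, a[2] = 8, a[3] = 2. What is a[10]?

-1012

a[4] = 2(2) + 8 - 2(8) = -4
a[5] = 2(-4) + 2 - 2(8) = -22
a[6] = 2(-22) + (-4) - 2(2) = -52
a[7] = 2(-52) + (-22) - 2(-4) = -118
a[8] = 2(-118) + (-52) - 2(-22) = -244
a[9] = 2(-244) + (-118) - 2(-52) = -502
a[10] = 2(-502) + (-244) - 2(-118) = -1012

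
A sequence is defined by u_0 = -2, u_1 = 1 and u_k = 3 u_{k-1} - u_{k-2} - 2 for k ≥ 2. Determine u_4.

u_2 = 3·1 - (-2) - 2 = 3
u_3 = 3·3 - 1 - 2 = 6
u_4 = 3·6 - 3 - 2 = 13

13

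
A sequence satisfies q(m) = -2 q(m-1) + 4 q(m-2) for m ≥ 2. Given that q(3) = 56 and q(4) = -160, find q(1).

Rearranging, q(m-2) = (q(m) + 2 q(m-1)) / 4.
q(2) = (-160 + 2*56) / 4 = -48/4 = -12
q(1) = (56 + 2*(-12)) / 4 = 32/4 = 8

8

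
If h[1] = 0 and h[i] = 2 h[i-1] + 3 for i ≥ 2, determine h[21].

The fixed point is 3/(1 - 2) = -3, so h[i] + 3 = 2(h[i-1] + 3).
Hence h[i] = 3·2^{i-1} - 3.
h[21] = 3·2^{20} - 3 = 3·1048576 - 3 = 3145725.

3145725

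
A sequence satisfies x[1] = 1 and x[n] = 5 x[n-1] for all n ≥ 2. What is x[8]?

78125

x[2] = 5(1) = 5
x[3] = 5(5) = 25
x[4] = 5(25) = 125
x[5] = 5(125) = 625
x[6] = 5(625) = 3125
x[7] = 5(3125) = 15625
x[8] = 5(15625) = 78125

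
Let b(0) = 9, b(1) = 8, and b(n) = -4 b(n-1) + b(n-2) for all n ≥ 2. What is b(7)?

32156

b(2) = -4(8) + 9 = -23
b(3) = -4(-23) + 8 = 100
b(4) = -4(100) + (-23) = -423
b(5) = -4(-423) + 100 = 1792
b(6) = -4(1792) + (-423) = -7591
b(7) = -4(-7591) + 1792 = 32156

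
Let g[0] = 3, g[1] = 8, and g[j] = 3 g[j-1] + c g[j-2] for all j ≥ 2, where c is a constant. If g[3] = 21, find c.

-3

g[2] = 24 + 3c
g[3] = 72 + 17c
So 72 + 17c = 21, giving c = -3.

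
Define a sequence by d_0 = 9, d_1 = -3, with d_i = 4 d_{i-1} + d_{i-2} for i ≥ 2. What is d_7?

d_2 = 4·(-3) + 9 = -3
d_3 = 4·(-3) + (-3) = -15
d_4 = 4·(-15) + (-3) = -63
d_5 = 4·(-63) + (-15) = -267
d_6 = 4·(-267) + (-63) = -1131
d_7 = 4·(-1131) + (-267) = -4791

-4791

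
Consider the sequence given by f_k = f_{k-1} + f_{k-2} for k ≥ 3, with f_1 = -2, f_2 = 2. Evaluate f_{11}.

42

f_3 = 2 + (-2) = 0
f_4 = 0 + 2 = 2
f_5 = 2 + 0 = 2
f_6 = 2 + 2 = 4
f_7 = 4 + 2 = 6
f_8 = 6 + 4 = 10
f_9 = 10 + 6 = 16
f_{10} = 16 + 10 = 26
f_{11} = 26 + 16 = 42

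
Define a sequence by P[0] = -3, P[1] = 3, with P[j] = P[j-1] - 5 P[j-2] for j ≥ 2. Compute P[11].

24258

P[2] = 3 - 5(-3) = 18
P[3] = 18 - 5(3) = 3
P[4] = 3 - 5(18) = -87
P[5] = (-87) - 5(3) = -102
P[6] = (-102) - 5(-87) = 333
P[7] = 333 - 5(-102) = 843
P[8] = 843 - 5(333) = -822
P[9] = (-822) - 5(843) = -5037
P[10] = (-5037) - 5(-822) = -927
P[11] = (-927) - 5(-5037) = 24258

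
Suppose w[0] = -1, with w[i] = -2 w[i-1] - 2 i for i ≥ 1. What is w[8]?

w[1] = -2(-1) - 2 = 0
w[2] = -2(0) - 4 = -4
w[3] = -2(-4) - 6 = 2
w[4] = -2(2) - 8 = -12
w[5] = -2(-12) - 10 = 14
w[6] = -2(14) - 12 = -40
w[7] = -2(-40) - 14 = 66
w[8] = -2(66) - 16 = -148

-148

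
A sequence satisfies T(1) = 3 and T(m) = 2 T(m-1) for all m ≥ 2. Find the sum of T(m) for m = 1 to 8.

765

T(2) = 2·3 = 6
T(3) = 2·6 = 12
T(4) = 2·12 = 24
T(5) = 2·24 = 48
T(6) = 2·48 = 96
T(7) = 2·96 = 192
T(8) = 2·192 = 384
Sum = 3 + 6 + 12 + 24 + 48 + 96 + 192 + 384 = 765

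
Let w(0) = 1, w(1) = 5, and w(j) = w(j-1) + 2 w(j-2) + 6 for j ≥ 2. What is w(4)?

61

w(2) = 5 + 2*1 + 6 = 13
w(3) = 13 + 2*5 + 6 = 29
w(4) = 29 + 2*13 + 6 = 61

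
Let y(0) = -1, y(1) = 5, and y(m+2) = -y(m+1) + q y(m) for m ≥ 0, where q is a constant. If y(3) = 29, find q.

y(2) = -5 - q
y(3) = 5 + 6q
So 5 + 6q = 29, giving q = 4.

4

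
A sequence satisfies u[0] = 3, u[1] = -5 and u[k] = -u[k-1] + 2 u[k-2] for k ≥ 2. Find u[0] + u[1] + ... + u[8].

u[2] = -(-5) + 2*3 = 11
u[3] = -11 + 2*(-5) = -21
u[4] = -(-21) + 2*11 = 43
u[5] = -43 + 2*(-21) = -85
u[6] = -(-85) + 2*43 = 171
u[7] = -171 + 2*(-85) = -341
u[8] = -(-341) + 2*171 = 683
Sum = 3 + (-5) + 11 + (-21) + 43 + (-85) + 171 + (-341) + 683 = 459

459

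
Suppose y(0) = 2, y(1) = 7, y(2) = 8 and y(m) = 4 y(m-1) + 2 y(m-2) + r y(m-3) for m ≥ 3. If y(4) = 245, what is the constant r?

y(3) = 46 + 2r
y(4) = 200 + 15r
So 200 + 15r = 245, giving r = 3.

3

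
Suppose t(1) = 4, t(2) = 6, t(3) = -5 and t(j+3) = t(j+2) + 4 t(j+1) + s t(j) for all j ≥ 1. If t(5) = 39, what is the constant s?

4

t(4) = 19 + 4s
t(5) = -1 + 10s
So -1 + 10s = 39, giving s = 4.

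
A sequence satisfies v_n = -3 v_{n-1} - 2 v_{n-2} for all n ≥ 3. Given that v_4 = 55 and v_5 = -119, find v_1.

Rearranging, v_{n-2} = (v_n + 3 v_{n-1}) / -2.
v_3 = (-119 + 3*55) / -2 = 46/-2 = -23
v_2 = (55 + 3*(-23)) / -2 = -14/-2 = 7
v_1 = (-23 + 3*7) / -2 = -2/-2 = 1

1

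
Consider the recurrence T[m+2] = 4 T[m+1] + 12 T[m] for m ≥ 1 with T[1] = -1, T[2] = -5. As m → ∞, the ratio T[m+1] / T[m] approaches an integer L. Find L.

6

The characteristic equation is r^2 - 4r - 12 = 0, which factors as (r - 6)(r + 2) = 0.
So the roots are 6 and -2. Since |6| > |-2| and the coefficient of 6^m is non-zero, the ratio tends to 6.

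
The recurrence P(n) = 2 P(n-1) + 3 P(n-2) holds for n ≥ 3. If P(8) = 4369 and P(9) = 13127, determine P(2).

Rearranging, P(n-2) = (P(n) - 2 P(n-1)) / 3.
P(7) = (13127 - 2*4369) / 3 = 4389/3 = 1463
P(6) = (4369 - 2*1463) / 3 = 1443/3 = 481
P(5) = (1463 - 2*481) / 3 = 501/3 = 167
P(4) = (481 - 2*167) / 3 = 147/3 = 49
P(3) = (167 - 2*49) / 3 = 69/3 = 23
P(2) = (49 - 2*23) / 3 = 3/3 = 1

1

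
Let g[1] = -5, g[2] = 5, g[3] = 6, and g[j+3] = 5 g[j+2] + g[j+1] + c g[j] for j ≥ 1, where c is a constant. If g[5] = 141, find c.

g[4] = 35 - 5c
g[5] = 181 - 20c
So 181 - 20c = 141, giving c = 2.

2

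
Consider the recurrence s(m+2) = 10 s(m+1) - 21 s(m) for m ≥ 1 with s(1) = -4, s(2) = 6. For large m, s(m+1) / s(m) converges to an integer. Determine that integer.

7

The characteristic equation is r^2 - 10r + 21 = 0, which factors as (r - 7)(r - 3) = 0.
So the roots are 7 and 3. Since |7| > |3| and the coefficient of 7^m is non-zero, the ratio tends to 7.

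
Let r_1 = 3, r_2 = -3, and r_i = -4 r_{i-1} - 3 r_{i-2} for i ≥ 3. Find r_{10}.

-3

r_3 = -4(-3) - 3(3) = 3
r_4 = -4(3) - 3(-3) = -3
r_5 = -4(-3) - 3(3) = 3
r_6 = -4(3) - 3(-3) = -3
r_7 = -4(-3) - 3(3) = 3
r_8 = -4(3) - 3(-3) = -3
r_9 = -4(-3) - 3(3) = 3
r_{10} = -4(3) - 3(-3) = -3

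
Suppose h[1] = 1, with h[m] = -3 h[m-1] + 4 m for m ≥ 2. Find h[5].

h[2] = -3*1 + 8 = 5
h[3] = -3*5 + 12 = -3
h[4] = -3*(-3) + 16 = 25
h[5] = -3*25 + 20 = -55

-55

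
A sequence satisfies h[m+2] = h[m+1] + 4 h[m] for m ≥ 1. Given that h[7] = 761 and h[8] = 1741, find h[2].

1

Rearranging, h[m-2] = (h[m] - h[m-1]) / 4.
h[6] = (1741 - 761) / 4 = 980/4 = 245
h[5] = (761 - 245) / 4 = 516/4 = 129
h[4] = (245 - 129) / 4 = 116/4 = 29
h[3] = (129 - 29) / 4 = 100/4 = 25
h[2] = (29 - 25) / 4 = 4/4 = 1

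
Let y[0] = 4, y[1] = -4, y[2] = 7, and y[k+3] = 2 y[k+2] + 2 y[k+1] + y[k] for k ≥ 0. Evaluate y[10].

y[3] = 2·7 + 2·(-4) + 4 = 10
y[4] = 2·10 + 2·7 + (-4) = 30
y[5] = 2·30 + 2·10 + 7 = 87
y[6] = 2·87 + 2·30 + 10 = 244
y[7] = 2·244 + 2·87 + 30 = 692
y[8] = 2·692 + 2·244 + 87 = 1959
y[9] = 2·1959 + 2·692 + 244 = 5546
y[10] = 2·5546 + 2·1959 + 692 = 15702

15702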